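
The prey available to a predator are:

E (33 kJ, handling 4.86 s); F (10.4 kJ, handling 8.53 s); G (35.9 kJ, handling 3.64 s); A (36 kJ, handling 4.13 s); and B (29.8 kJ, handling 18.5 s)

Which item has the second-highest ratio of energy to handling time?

Profitability E/h (kJ/s): E = 33/4.86 = 6.79, F = 10.4/8.53 = 1.22, G = 35.9/3.64 = 9.86, A = 36/4.13 = 8.72, B = 29.8/18.5 = 1.61.
Ranked: G > A > E > B > F.

A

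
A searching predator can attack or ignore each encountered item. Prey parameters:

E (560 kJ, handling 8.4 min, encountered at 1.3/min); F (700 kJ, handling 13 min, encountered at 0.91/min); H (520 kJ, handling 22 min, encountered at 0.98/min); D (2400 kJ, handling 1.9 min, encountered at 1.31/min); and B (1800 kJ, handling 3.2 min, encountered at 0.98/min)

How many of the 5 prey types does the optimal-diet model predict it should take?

Rank by E/h (kJ/min): D 1.26e+03, B 562, E 66.7, F 53.8, H 23.6. Include each in turn until the next type's E/h falls below the running intake rate.
Rate on top 1: 901.1. B: 562 < 901.1 → exclude; stop.
Optimal diet: D — 1 of 5 types.

1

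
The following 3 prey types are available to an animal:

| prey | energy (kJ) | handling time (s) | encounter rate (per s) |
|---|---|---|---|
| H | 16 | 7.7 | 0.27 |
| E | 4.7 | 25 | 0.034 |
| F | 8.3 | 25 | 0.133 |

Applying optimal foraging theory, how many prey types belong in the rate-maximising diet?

Rank by E/h (kJ/s): H 2.08, F 0.332, E 0.188. Include each in turn until the next type's E/h falls below the running intake rate.
Rate on top 1: 1.403. F: 0.332 < 1.403 → exclude; stop.
Optimal diet: H — 1 of 3 types.

1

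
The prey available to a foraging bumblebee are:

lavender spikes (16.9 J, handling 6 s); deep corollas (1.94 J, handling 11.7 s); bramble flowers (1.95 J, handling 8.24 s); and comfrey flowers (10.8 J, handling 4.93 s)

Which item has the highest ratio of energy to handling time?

lavender spikes

In descending order of E/h:
lavender spikes: 16.9/6 = 2.82 J/s
comfrey flowers: 10.8/4.93 = 2.19 J/s
bramble flowers: 1.95/8.24 = 0.237 J/s
deep corollas: 1.94/11.7 = 0.166 J/s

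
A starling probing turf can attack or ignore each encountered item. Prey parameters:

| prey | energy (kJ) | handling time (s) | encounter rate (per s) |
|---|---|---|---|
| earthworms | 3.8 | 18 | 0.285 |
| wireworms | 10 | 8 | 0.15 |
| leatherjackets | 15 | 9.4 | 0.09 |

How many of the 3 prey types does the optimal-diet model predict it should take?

Rank by E/h (kJ/s): leatherjackets 1.6, wireworms 1.25, earthworms 0.211. Include each in turn until the next type's E/h falls below the running intake rate.
Rate on top 1: 0.7313. wireworms: 1.25 > 0.7313 → include.
Rate on top 2: 0.9357. earthworms: 0.211 < 0.9357 → exclude; stop.
Optimal diet: leatherjackets, wireworms — 2 of 3 types.

2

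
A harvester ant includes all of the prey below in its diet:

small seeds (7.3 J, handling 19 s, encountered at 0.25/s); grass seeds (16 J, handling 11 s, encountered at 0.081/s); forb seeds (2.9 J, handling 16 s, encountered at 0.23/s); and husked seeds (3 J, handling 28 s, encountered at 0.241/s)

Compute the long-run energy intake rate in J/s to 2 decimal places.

Energy encountered per unit search time: 0.25×7.3 + 0.081×16 + 0.23×2.9 + 0.241×3 = 4.511 J/s.
Handling time per unit search time: 0.25×19 + 0.081×11 + 0.23×16 + 0.241×28 = 16.07.
Rate = 4.511/(1 + 16.07) = 0.2643 J/s.

0.26 J/s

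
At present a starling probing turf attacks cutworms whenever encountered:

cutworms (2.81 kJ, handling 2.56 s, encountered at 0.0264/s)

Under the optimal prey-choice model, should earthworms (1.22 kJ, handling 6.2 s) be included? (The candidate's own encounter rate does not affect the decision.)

Intake rate on the current diet: R = (0.0264×2.81) / (1 + 0.0264×2.56) = 0.07418/1.068 = 0.06949 kJ/s.
Profitability of earthworms: 1.22/6.2 = 0.1968 kJ/s.
Since 0.1968 > R, including earthworms increases the long-run rate.

Yes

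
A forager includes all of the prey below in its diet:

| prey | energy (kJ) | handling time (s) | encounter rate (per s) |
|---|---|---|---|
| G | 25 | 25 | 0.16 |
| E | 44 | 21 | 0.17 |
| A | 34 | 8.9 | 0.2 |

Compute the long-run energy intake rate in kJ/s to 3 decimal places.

Energy encountered per unit search time: 0.16×25 + 0.17×44 + 0.2×34 = 18.28 kJ/s.
Handling time per unit search time: 0.16×25 + 0.17×21 + 0.2×8.9 = 9.35.
Rate = 18.28/(1 + 9.35) = 1.766 kJ/s.

1.766 kJ/s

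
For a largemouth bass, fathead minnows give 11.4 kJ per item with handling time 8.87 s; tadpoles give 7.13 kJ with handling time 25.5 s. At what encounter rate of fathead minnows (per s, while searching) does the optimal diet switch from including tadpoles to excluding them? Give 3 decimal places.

0.031 per s

Drop tadpoles once their profitability E₂/h₂ falls below the rate achievable on fathead minnows alone: E₂/h₂ = λE₁/(1 + λh₁).
Solve for λ: λE₁h₂ = E₂(1 + λh₁) → λ(E₁h₂ − E₂h₁) = E₂ → λ = E₂/(E₁h₂ − E₂h₁).
λ = 7.13/(11.4×25.5 − 7.13×8.87) = 7.13/227.5 = 0.03135 per s.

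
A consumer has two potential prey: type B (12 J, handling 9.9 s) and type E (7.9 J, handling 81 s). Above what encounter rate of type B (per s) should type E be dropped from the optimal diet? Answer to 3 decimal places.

At the threshold, the rate on type B alone equals the profitability of type E: λ·12/(1 + λ·9.9) = 7.9/81 = 0.09753.
Rearranging, λ(12 − 0.09753×9.9) = 0.09753, so λ = 0.09753/11.03 = 0.008839 per s.

0.009 per s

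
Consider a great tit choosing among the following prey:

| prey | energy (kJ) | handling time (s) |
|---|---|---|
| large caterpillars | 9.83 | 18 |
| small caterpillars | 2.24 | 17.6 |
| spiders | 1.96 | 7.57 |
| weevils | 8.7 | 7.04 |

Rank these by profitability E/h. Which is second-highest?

large caterpillars

In descending order of E/h:
weevils: 8.7/7.04 = 1.24 kJ/s
large caterpillars: 9.83/18 = 0.546 kJ/s
spiders: 1.96/7.57 = 0.259 kJ/s
small caterpillars: 2.24/17.6 = 0.127 kJ/s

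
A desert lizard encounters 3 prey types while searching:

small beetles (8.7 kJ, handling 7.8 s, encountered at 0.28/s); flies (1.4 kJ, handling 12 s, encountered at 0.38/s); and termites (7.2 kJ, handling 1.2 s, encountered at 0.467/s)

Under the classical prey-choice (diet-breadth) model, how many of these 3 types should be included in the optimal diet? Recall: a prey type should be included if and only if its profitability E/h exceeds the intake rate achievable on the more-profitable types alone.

Rank by E/h (kJ/s): termites 6, small beetles 1.12, flies 0.117. Include each in turn until the next type's E/h falls below the running intake rate.
Rate on top 1: 2.155. small beetles: 1.12 < 2.155 → exclude; stop.
Optimal diet: termites — 1 of 3 types.

1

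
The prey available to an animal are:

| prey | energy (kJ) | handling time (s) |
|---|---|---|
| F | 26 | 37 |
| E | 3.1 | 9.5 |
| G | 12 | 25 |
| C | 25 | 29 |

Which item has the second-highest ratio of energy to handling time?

F

Profitability E/h (kJ/s): F = 26/37 = 0.703, E = 3.1/9.5 = 0.326, G = 12/25 = 0.48, C = 25/29 = 0.862.
Ranked: C > F > G > E.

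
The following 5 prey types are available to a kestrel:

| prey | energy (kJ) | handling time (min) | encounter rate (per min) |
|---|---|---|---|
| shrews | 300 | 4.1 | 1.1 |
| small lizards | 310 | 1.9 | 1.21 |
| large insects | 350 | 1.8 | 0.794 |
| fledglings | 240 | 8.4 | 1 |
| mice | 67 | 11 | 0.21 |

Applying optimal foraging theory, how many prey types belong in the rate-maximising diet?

2

E/h in descending order: large insects 194, small lizards 163, shrews 73.2, fledglings 28.6, mice 6.09 kJ/min. The optimal diet is the largest prefix of this list for which every included type satisfies E_i/h_i > R on the types above it.
Rate on top 1: 114.4. small lizards: 163 > 114.4 → include.
Rate on top 2: 138.1. shrews: 73.2 < 138.1 → exclude; stop.
Optimal diet: large insects, small lizards — 2 of 5 types.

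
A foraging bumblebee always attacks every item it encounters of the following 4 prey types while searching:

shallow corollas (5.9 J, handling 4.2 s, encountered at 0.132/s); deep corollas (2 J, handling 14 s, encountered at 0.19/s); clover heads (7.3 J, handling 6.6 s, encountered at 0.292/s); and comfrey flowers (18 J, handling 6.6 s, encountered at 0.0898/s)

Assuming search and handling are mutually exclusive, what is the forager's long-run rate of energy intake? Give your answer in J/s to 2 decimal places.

R = (0.132×5.9 + 0.19×2 + 0.292×7.3 + 0.0898×18) / (1 + 0.132×4.2 + 0.19×14 + 0.292×6.6 + 0.0898×6.6) = 4.907/6.734 = 0.7286 J/s.

0.73 J/s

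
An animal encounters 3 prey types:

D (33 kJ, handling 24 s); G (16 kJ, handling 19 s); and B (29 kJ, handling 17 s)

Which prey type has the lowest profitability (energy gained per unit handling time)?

In descending order of E/h:
B: 29/17 = 1.71 kJ/s
D: 33/24 = 1.38 kJ/s
G: 16/19 = 0.842 kJ/s

G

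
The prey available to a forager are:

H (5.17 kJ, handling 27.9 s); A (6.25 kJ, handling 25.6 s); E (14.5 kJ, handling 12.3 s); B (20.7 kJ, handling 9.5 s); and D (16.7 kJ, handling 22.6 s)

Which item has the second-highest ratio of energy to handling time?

E

Profitability E/h (kJ/s): H = 5.17/27.9 = 0.185, A = 6.25/25.6 = 0.244, E = 14.5/12.3 = 1.18, B = 20.7/9.5 = 2.18, D = 16.7/22.6 = 0.739.
Ranked: B > E > D > A > H.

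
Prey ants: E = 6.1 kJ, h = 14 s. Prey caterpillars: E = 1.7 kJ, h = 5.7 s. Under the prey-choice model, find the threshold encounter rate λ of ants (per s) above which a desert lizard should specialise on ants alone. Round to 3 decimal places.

At the threshold, the rate on ants alone equals the profitability of caterpillars: λ·6.1/(1 + λ·14) = 1.7/5.7 = 0.2982.
Rearranging, λ(6.1 − 0.2982×14) = 0.2982, so λ = 0.2982/1.925 = 0.155 per s.

0.155 per s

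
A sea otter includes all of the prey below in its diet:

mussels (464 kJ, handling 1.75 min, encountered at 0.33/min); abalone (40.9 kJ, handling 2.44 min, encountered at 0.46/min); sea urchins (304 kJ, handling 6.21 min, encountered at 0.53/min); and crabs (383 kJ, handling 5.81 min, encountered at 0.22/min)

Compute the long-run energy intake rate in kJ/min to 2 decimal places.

R = Σλ_iE_i / (1 + Σλ_ih_i)
Numerator: 0.33×464 + 0.46×40.9 + 0.53×304 + 0.22×383 = 417.3
Denominator: 1 + 0.33×1.75 + 0.46×2.44 + 0.53×6.21 + 0.22×5.81 = 7.269
R = 417.3/7.269 = 57.41 kJ/min

57.41 kJ/min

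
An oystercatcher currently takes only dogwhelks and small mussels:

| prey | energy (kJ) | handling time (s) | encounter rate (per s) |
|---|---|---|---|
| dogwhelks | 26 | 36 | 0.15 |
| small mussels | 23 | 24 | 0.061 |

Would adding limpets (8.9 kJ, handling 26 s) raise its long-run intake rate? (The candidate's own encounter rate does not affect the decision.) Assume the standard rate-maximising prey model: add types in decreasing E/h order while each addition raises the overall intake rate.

On dogwhelks and small mussels alone, R = ΣλE/(1+Σλh) = 5.303/7.864 = 0.6743 kJ/s.
Profitability of limpets: 8.9/26 = 0.3423 kJ/s.
Since 0.3423 < R, time spent handling limpets is better spent searching.

No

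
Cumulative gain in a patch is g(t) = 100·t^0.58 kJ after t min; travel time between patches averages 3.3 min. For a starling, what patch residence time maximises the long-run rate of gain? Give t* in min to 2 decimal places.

4.56 min

By the marginal value theorem, leave when the instantaneous gain rate g'(t) equals the habitat-wide average g(t)/(T + t).
g'(t) = 0.58·100·t^-0.42. Setting 0.58·100·t^-0.42 = 100·t^0.58/(3.3+t) gives 0.58(3.3+t) = t, so 0.42·t = 0.58×3.3.
t* = 0.58×3.3/0.42 = 4.557 min.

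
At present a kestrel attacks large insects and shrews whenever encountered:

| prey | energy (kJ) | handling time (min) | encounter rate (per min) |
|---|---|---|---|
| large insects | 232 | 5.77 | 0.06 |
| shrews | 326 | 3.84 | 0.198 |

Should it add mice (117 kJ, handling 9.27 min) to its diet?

Current rate: (0.06×232 + 0.198×326)/(1 + 0.06×5.77 + 0.198×3.84) = 37.25 kJ/min.
Profitability of mice: 117/9.27 = 12.62 kJ/min.
12.62 < 37.25, so adding mice would lower the average — exclude it.

No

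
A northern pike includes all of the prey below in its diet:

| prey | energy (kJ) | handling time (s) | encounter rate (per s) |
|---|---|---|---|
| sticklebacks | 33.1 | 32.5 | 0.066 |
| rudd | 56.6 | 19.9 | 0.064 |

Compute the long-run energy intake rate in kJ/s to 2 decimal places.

Energy encountered per unit search time: 0.066×33.1 + 0.064×56.6 = 5.807 kJ/s.
Handling time per unit search time: 0.066×32.5 + 0.064×19.9 = 3.419.
Rate = 5.807/(1 + 3.419) = 1.314 kJ/s.

1.31 kJ/s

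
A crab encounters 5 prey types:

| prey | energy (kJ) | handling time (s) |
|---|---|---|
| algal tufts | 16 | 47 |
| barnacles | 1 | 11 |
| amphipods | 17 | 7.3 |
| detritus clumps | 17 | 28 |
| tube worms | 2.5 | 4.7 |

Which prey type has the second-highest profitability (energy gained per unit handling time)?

Profitability E/h (kJ/s): algal tufts = 16/47 = 0.34, barnacles = 1/11 = 0.0909, amphipods = 17/7.3 = 2.33, detritus clumps = 17/28 = 0.607, tube worms = 2.5/4.7 = 0.532.
Ranked: amphipods > detritus clumps > tube worms > algal tufts > barnacles.

detritus clumps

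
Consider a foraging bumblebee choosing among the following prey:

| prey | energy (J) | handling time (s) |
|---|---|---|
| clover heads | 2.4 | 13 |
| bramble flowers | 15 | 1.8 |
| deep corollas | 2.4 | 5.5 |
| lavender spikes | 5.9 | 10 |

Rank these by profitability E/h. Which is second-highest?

In descending order of E/h:
bramble flowers: 15/1.8 = 8.33 J/s
lavender spikes: 5.9/10 = 0.59 J/s
deep corollas: 2.4/5.5 = 0.436 J/s
clover heads: 2.4/13 = 0.185 J/s

lavender spikes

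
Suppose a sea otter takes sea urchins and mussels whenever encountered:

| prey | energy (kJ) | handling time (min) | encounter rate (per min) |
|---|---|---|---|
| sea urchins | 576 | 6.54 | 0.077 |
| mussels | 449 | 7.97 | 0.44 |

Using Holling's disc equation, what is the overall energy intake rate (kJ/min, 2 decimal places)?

48.28 kJ/min

Energy encountered per unit search time: 0.077×576 + 0.44×449 = 241.9 kJ/min.
Handling time per unit search time: 0.077×6.54 + 0.44×7.97 = 4.01.
Rate = 241.9/(1 + 4.01) = 48.28 kJ/min.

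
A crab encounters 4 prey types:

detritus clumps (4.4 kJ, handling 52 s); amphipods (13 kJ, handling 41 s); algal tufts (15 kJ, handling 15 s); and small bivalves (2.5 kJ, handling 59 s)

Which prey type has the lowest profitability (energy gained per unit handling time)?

small bivalves

In descending order of E/h:
algal tufts: 15/15 = 1 kJ/s
amphipods: 13/41 = 0.317 kJ/s
detritus clumps: 4.4/52 = 0.0846 kJ/s
small bivalves: 2.5/59 = 0.0424 kJ/s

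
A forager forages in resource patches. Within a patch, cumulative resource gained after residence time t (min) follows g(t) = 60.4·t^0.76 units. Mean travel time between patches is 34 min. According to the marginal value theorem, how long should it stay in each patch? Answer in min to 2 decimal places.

Optimal t* satisfies g'(t*) = g(t*)/(T + t*).
g'(t) = 0.76·60.4·t^-0.24. Setting 0.76·60.4·t^-0.24 = 60.4·t^0.76/(34+t) gives 0.76(34+t) = t, so 0.24·t = 0.76×34.
t* = 0.76×34/0.24 = 107.7 min.

107.67 min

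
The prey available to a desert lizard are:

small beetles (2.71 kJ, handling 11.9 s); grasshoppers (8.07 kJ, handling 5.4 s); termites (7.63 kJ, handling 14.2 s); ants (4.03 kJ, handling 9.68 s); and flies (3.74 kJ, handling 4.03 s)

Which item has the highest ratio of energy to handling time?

grasshoppers

In descending order of E/h:
grasshoppers: 8.07/5.4 = 1.49 kJ/s
flies: 3.74/4.03 = 0.928 kJ/s
termites: 7.63/14.2 = 0.537 kJ/s
ants: 4.03/9.68 = 0.416 kJ/s
small beetles: 2.71/11.9 = 0.228 kJ/s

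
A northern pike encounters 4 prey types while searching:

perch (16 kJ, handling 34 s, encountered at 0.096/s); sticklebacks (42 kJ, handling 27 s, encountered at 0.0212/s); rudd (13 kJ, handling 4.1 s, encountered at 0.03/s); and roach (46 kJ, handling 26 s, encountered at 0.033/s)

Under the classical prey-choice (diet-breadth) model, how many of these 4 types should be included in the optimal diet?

Rank by E/h (kJ/s): rudd 3.17, roach 1.77, sticklebacks 1.56, perch 0.471. Include each in turn until the next type's E/h falls below the running intake rate.
Rate on top 1: 0.3473. roach: 1.77 > 0.3473 → include.
Rate on top 2: 0.9631. sticklebacks: 1.56 > 0.9631 → include.
Rate on top 3: 1.096. perch: 0.471 < 1.096 → exclude; stop.
Optimal diet: rudd, roach, sticklebacks — 3 of 4 types.

3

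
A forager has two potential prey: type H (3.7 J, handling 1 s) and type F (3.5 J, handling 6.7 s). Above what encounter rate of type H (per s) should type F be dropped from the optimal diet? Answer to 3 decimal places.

0.164 per s

At the threshold, the rate on type H alone equals the profitability of type F: λ·3.7/(1 + λ·1) = 3.5/6.7 = 0.5224.
Rearranging, λ(3.7 − 0.5224×1) = 0.5224, so λ = 0.5224/3.178 = 0.1644 per s.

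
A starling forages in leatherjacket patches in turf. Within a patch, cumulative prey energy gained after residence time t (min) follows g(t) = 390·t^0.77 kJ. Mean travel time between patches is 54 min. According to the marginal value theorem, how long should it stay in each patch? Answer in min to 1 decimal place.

Maximise g(t)/(T+t): set derivative to zero → g'(t)(T+t) = g(t).
g'(t) = 0.77·390·t^-0.23. Setting 0.77·390·t^-0.23 = 390·t^0.77/(54+t) gives 0.77(54+t) = t, so 0.23·t = 0.77×54.
t* = 0.77×54/0.23 = 180.8 min.

180.8 min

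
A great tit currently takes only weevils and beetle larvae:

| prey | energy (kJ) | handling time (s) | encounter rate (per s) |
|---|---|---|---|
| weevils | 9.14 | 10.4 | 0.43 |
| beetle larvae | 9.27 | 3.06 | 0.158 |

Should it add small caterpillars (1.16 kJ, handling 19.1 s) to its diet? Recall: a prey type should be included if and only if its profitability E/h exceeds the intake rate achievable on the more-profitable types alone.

Current rate: (0.43×9.14 + 0.158×9.27)/(1 + 0.43×10.4 + 0.158×3.06) = 0.9059 kJ/s.
Profitability of small caterpillars: 1.16/19.1 = 0.06073 kJ/s.
Since 0.06073 < R, time spent handling small caterpillars is better spent searching.

No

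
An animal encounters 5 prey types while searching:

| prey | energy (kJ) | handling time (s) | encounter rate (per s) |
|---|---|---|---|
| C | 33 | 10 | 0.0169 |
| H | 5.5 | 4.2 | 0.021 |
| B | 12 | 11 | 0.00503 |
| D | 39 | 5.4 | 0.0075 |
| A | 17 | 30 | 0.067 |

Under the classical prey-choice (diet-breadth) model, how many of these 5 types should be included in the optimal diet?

4

E/h in descending order: D 7.22, C 3.3, H 1.31, B 1.09, A 0.567 kJ/s. The optimal diet is the largest prefix of this list for which every included type satisfies E_i/h_i > R on the types above it.
Rate on top 1: 0.2811. C: 3.3 > 0.2811 → include.
Rate on top 2: 0.7029. H: 1.31 > 0.7029 → include.
Rate on top 3: 0.7442. B: 1.09 > 0.7442 → include.
Rate on top 4: 0.7583. A: 0.567 < 0.7583 → exclude; stop.
Optimal diet: D, C, H, B — 4 of 5 types.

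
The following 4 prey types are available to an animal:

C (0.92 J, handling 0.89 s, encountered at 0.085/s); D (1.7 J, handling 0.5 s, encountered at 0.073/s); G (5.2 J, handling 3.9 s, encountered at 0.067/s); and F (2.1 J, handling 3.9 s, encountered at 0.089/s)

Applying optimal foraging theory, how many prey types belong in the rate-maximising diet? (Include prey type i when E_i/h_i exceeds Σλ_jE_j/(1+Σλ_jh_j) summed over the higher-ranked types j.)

4

Profitabilities (E/h, J/s): D 3.4, G 1.33, C 1.03, F 0.538. Add prey in this order while the next type's profitability exceeds the intake rate on those already taken.
Rate on top 1: 0.1197. G: 1.33 > 0.1197 → include.
Rate on top 2: 0.3641. C: 1.03 > 0.3641 → include.
Rate on top 3: 0.401. F: 0.538 > 0.401 → include.
Optimal diet: D, G, C, F — 4 of 4 types.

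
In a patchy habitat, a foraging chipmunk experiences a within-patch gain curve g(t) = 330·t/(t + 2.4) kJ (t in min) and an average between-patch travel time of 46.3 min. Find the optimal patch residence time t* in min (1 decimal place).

10.5 min

Maximise g(t)/(T+t): set derivative to zero → g'(t)(T+t) = g(t).
g'(t) = 330·2.4/(t + 2.4)². Setting 330·2.4/(t+2.4)² = 330t/[(t+2.4)(46.3+t)] gives 2.4(46.3+t) = t(t+2.4), so t² = 2.4×46.3 = 111.1.
t* = √111.1 = 10.54 min.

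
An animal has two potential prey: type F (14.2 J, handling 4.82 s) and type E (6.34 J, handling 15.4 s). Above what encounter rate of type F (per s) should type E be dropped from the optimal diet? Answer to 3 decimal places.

0.034 per s

The zero-one rule: include type E iff E₂/h₂ > λE₁/(1+λh₁). Equality gives the switch point.
λE₁h₂ = E₂ + λE₂h₁ ⇒ λ = E₂/(E₁h₂ − E₂h₁) = 6.34/(218.7 − 30.56) = 0.0337 per s.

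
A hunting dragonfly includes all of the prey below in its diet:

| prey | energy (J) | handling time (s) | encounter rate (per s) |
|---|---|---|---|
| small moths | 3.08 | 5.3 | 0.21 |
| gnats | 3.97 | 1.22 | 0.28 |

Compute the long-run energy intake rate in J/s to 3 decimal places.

0.716 J/s

R = Σλ_iE_i / (1 + Σλ_ih_i)
Numerator: 0.21×3.08 + 0.28×3.97 = 1.758
Denominator: 1 + 0.21×5.3 + 0.28×1.22 = 2.455
R = 1.758/2.455 = 0.7164 J/s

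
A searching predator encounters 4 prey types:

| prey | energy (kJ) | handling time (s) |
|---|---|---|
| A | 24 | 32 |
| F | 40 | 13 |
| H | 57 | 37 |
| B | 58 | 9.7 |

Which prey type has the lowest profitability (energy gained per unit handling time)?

In descending order of E/h:
B: 58/9.7 = 5.98 kJ/s
F: 40/13 = 3.08 kJ/s
H: 57/37 = 1.54 kJ/s
A: 24/32 = 0.75 kJ/s

A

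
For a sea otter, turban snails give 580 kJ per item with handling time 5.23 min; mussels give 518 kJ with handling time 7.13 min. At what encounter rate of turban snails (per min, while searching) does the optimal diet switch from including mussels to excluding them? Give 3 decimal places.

0.363 per min

The zero-one rule: include mussels iff E₂/h₂ > λE₁/(1+λh₁). Equality gives the switch point.
λE₁h₂ = E₂ + λE₂h₁ ⇒ λ = E₂/(E₁h₂ − E₂h₁) = 518/(4135 − 2709) = 0.3632 per min.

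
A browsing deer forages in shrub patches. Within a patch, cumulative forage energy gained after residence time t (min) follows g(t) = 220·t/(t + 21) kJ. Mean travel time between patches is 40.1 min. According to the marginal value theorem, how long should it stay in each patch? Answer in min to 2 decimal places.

29.02 min

Optimal t* satisfies g'(t*) = g(t*)/(T + t*).
g'(t) = 220·21/(t + 21)². Setting 220·21/(t+21)² = 220t/[(t+21)(40.1+t)] gives 21(40.1+t) = t(t+21), so t² = 21×40.1 = 842.1.
t* = √842.1 = 29.02 min.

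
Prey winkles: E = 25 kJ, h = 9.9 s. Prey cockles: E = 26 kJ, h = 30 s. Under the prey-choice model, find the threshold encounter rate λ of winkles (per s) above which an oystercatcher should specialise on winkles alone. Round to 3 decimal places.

Drop cockles once their profitability E₂/h₂ falls below the rate achievable on winkles alone: E₂/h₂ = λE₁/(1 + λh₁).
Solve for λ: λE₁h₂ = E₂(1 + λh₁) → λ(E₁h₂ − E₂h₁) = E₂ → λ = E₂/(E₁h₂ − E₂h₁).
λ = 26/(25×30 − 26×9.9) = 26/492.6 = 0.05278 per s.

0.053 per s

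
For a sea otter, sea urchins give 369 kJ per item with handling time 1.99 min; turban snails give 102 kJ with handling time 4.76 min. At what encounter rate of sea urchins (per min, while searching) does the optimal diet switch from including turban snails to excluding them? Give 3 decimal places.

0.066 per min

At the threshold, the rate on sea urchins alone equals the profitability of turban snails: λ·369/(1 + λ·1.99) = 102/4.76 = 21.43.
Rearranging, λ(369 − 21.43×1.99) = 21.43, so λ = 21.43/326.4 = 0.06566 per min.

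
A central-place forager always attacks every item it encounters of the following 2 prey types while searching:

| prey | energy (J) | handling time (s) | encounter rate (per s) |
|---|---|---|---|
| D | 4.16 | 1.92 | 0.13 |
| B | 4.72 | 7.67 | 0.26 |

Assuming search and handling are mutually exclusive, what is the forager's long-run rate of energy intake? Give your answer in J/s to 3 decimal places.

0.545 J/s

R = (0.13×4.16 + 0.26×4.72) / (1 + 0.13×1.92 + 0.26×7.67) = 1.768/3.244 = 0.545 J/s.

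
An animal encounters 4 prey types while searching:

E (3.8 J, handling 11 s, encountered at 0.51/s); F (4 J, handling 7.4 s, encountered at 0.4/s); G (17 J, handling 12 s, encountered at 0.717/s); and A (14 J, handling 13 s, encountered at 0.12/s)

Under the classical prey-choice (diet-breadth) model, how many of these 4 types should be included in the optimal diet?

Rank by E/h (J/s): G 1.42, A 1.08, F 0.541, E 0.345. Include each in turn until the next type's E/h falls below the running intake rate.
Rate on top 1: 1.269. A: 1.08 < 1.269 → exclude; stop.
Optimal diet: G — 1 of 4 types.

1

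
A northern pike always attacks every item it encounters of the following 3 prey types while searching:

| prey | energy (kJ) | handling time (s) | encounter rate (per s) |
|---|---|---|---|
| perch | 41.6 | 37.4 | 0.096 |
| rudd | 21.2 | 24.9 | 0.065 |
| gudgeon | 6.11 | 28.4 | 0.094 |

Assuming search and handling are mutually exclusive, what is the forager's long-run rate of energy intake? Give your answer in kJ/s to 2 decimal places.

R = Σλ_iE_i / (1 + Σλ_ih_i)
Numerator: 0.096×41.6 + 0.065×21.2 + 0.094×6.11 = 5.946
Denominator: 1 + 0.096×37.4 + 0.065×24.9 + 0.094×28.4 = 8.878
R = 5.946/8.878 = 0.6697 kJ/s

0.67 kJ/s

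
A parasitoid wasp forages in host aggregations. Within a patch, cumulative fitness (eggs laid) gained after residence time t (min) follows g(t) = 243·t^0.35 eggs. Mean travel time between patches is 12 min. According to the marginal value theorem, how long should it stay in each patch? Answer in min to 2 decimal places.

Optimal t* satisfies g'(t*) = g(t*)/(T + t*).
g'(t) = 0.35·243·t^-0.65. Setting 0.35·243·t^-0.65 = 243·t^0.35/(12+t) gives 0.35(12+t) = t, so 0.65·t = 0.35×12.
t* = 0.35×12/0.65 = 6.462 min.

6.46 min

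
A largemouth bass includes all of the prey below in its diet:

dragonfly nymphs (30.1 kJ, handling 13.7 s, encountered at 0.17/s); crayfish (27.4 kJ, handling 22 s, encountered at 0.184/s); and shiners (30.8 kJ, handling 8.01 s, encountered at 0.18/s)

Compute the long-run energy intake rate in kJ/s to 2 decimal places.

1.78 kJ/s

Energy encountered per unit search time: 0.17×30.1 + 0.184×27.4 + 0.18×30.8 = 15.7 kJ/s.
Handling time per unit search time: 0.17×13.7 + 0.184×22 + 0.18×8.01 = 7.819.
Rate = 15.7/(1 + 7.819) = 1.781 kJ/s.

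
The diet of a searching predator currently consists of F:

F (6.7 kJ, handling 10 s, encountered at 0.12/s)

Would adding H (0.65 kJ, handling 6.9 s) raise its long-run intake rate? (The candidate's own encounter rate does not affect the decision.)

Intake rate on the current diet: R = (0.12×6.7) / (1 + 0.12×10) = 0.804/2.2 = 0.3655 kJ/s.
H: E/h = 0.65/6.9 = 0.0942 kJ/s.
Since 0.0942 < R, time spent handling H is better spent searching.

No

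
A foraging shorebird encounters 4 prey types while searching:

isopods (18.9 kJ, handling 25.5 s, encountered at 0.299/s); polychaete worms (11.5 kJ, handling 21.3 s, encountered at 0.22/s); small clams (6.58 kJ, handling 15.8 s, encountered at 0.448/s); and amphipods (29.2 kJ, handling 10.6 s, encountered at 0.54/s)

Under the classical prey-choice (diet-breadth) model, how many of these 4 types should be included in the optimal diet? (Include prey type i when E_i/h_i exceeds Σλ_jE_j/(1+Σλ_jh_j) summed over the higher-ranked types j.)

1

Profitabilities (E/h, kJ/s): amphipods 2.75, isopods 0.741, polychaete worms 0.54, small clams 0.416. Add prey in this order while the next type's profitability exceeds the intake rate on those already taken.
Rate on top 1: 2.345. isopods: 0.741 < 2.345 → exclude; stop.
Optimal diet: amphipods — 1 of 4 types.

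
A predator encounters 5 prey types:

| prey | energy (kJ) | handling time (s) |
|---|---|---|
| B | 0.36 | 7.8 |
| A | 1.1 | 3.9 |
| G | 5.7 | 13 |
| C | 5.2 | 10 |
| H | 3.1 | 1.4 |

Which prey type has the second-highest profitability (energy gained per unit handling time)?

In descending order of E/h:
H: 3.1/1.4 = 2.21 kJ/s
C: 5.2/10 = 0.52 kJ/s
G: 5.7/13 = 0.438 kJ/s
A: 1.1/3.9 = 0.282 kJ/s
B: 0.36/7.8 = 0.0462 kJ/s

C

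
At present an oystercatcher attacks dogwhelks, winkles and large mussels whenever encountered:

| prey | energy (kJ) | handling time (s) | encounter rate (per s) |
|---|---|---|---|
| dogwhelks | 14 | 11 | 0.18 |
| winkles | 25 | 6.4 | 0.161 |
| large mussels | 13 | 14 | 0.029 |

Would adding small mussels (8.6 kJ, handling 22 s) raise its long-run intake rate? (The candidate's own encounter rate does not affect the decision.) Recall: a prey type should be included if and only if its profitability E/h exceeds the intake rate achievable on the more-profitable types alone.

Current rate: (0.18×14 + 0.161×25 + 0.029×13)/(1 + 0.18×11 + 0.161×6.4 + 0.029×14) = 1.567 kJ/s.
Profitability of small mussels: 8.6/22 = 0.3909 kJ/s.
0.3909 < 1.567, so adding small mussels would lower the average — exclude it.

No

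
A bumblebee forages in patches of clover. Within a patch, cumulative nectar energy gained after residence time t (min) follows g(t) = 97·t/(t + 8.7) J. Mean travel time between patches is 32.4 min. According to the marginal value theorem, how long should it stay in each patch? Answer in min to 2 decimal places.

16.79 min

By the marginal value theorem, leave when the instantaneous gain rate g'(t) equals the habitat-wide average g(t)/(T + t).
g'(t) = 97·8.7/(t + 8.7)². Setting 97·8.7/(t+8.7)² = 97t/[(t+8.7)(32.4+t)] gives 8.7(32.4+t) = t(t+8.7), so t² = 8.7×32.4 = 281.9.
t* = √281.9 = 16.79 min.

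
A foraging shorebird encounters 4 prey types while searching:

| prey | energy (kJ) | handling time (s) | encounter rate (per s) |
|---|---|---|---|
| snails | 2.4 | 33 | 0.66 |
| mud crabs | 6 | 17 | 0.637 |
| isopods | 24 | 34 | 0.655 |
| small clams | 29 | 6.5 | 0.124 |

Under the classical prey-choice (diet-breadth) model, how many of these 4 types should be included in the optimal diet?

Profitabilities (E/h, kJ/s): small clams 4.46, isopods 0.706, mud crabs 0.353, snails 0.0727. Add prey in this order while the next type's profitability exceeds the intake rate on those already taken.
Rate on top 1: 1.991. isopods: 0.706 < 1.991 → exclude; stop.
Optimal diet: small clams — 1 of 4 types.

1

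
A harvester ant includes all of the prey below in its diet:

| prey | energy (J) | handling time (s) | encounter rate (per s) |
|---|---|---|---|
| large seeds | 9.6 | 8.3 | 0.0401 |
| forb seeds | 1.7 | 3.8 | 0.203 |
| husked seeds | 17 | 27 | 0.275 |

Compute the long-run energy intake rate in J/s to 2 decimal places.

0.57 J/s

Energy encountered per unit search time: 0.0401×9.6 + 0.203×1.7 + 0.275×17 = 5.405 J/s.
Handling time per unit search time: 0.0401×8.3 + 0.203×3.8 + 0.275×27 = 8.529.
Rate = 5.405/(1 + 8.529) = 0.5672 J/s.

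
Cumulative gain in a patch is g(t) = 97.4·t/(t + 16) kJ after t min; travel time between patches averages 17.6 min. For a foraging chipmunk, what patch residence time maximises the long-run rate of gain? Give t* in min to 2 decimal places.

16.78 min

By the marginal value theorem, leave when the instantaneous gain rate g'(t) equals the habitat-wide average g(t)/(T + t).
g'(t) = 97.4·16/(t + 16)². Setting 97.4·16/(t+16)² = 97.4t/[(t+16)(17.6+t)] gives 16(17.6+t) = t(t+16), so t² = 16×17.6 = 281.6.
t* = √281.6 = 16.78 min.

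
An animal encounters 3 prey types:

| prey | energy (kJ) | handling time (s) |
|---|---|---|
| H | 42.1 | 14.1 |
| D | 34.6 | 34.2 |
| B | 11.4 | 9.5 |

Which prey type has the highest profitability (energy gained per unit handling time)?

In descending order of E/h:
H: 42.1/14.1 = 2.99 kJ/s
B: 11.4/9.5 = 1.2 kJ/s
D: 34.6/34.2 = 1.01 kJ/s

H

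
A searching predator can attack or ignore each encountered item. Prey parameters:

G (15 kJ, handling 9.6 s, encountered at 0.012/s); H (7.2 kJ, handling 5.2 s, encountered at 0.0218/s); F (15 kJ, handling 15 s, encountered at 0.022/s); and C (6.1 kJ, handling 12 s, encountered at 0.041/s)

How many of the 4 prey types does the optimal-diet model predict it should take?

E/h in descending order: G 1.56, H 1.38, F 1, C 0.508 kJ/s. The optimal diet is the largest prefix of this list for which every included type satisfies E_i/h_i > R on the types above it.
Rate on top 1: 0.1614. H: 1.38 > 0.1614 → include.
Rate on top 2: 0.2743. F: 1 > 0.2743 → include.
Rate on top 3: 0.4279. C: 0.508 > 0.4279 → include.
Optimal diet: G, H, F, C — 4 of 4 types.

4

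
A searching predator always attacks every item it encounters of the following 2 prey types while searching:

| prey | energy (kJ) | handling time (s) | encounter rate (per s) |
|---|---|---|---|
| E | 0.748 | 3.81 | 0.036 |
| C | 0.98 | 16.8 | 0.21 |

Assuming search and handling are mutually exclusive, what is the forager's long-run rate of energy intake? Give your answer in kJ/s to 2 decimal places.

R = Σλ_iE_i / (1 + Σλ_ih_i)
Numerator: 0.036×0.748 + 0.21×0.98 = 0.2327
Denominator: 1 + 0.036×3.81 + 0.21×16.8 = 4.665
R = 0.2327/4.665 = 0.04989 kJ/s

0.05 kJ/s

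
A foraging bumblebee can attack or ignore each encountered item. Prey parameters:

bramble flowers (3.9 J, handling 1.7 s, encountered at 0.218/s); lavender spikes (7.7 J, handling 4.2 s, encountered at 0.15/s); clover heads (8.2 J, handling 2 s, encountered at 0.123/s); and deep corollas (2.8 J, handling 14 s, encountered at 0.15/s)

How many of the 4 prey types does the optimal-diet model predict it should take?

E/h in descending order: clover heads 4.1, bramble flowers 2.29, lavender spikes 1.83, deep corollas 0.2 J/s. The optimal diet is the largest prefix of this list for which every included type satisfies E_i/h_i > R on the types above it.
Rate on top 1: 0.8095. bramble flowers: 2.29 > 0.8095 → include.
Rate on top 2: 1.15. lavender spikes: 1.83 > 1.15 → include.
Rate on top 3: 1.341. deep corollas: 0.2 < 1.341 → exclude; stop.
Optimal diet: clover heads, bramble flowers, lavender spikes — 3 of 4 types.

3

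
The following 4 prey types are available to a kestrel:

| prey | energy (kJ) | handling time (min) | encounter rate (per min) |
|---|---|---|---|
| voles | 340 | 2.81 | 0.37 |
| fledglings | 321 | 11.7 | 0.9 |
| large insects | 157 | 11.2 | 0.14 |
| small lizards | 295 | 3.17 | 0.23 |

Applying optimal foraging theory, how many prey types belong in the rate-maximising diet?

E/h in descending order: voles 121, small lizards 93.1, fledglings 27.4, large insects 14 kJ/min. The optimal diet is the largest prefix of this list for which every included type satisfies E_i/h_i > R on the types above it.
Rate on top 1: 61.68. small lizards: 93.1 > 61.68 → include.
Rate on top 2: 69.94. fledglings: 27.4 < 69.94 → exclude; stop.
Optimal diet: voles, small lizards — 2 of 4 types.

2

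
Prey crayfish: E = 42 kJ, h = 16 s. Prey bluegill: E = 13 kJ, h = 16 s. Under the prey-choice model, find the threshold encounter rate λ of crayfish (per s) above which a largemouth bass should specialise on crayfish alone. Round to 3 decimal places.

0.028 per s

The zero-one rule: include bluegill iff E₂/h₂ > λE₁/(1+λh₁). Equality gives the switch point.
λE₁h₂ = E₂ + λE₂h₁ ⇒ λ = E₂/(E₁h₂ − E₂h₁) = 13/(672 − 208) = 0.02802 per s.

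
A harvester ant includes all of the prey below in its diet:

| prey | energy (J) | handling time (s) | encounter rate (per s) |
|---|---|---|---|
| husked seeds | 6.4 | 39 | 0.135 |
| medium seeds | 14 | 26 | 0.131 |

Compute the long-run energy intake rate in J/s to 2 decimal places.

R = (0.135×6.4 + 0.131×14) / (1 + 0.135×39 + 0.131×26) = 2.698/9.671 = 0.279 J/s.

0.28 J/s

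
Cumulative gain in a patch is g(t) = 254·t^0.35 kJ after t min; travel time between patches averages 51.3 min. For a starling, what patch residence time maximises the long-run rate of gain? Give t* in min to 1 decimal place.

27.6 min

Maximise g(t)/(T+t): set derivative to zero → g'(t)(T+t) = g(t).
g'(t) = 0.35·254·t^-0.65. Setting 0.35·254·t^-0.65 = 254·t^0.35/(51.3+t) gives 0.35(51.3+t) = t, so 0.65·t = 0.35×51.3.
t* = 0.35×51.3/0.65 = 27.62 min.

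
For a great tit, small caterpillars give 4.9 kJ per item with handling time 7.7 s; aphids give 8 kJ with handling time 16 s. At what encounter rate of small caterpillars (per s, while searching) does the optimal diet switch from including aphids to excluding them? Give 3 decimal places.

0.476 per s

At the threshold, the rate on small caterpillars alone equals the profitability of aphids: λ·4.9/(1 + λ·7.7) = 8/16 = 0.5.
Rearranging, λ(4.9 − 0.5×7.7) = 0.5, so λ = 0.5/1.05 = 0.4762 per s.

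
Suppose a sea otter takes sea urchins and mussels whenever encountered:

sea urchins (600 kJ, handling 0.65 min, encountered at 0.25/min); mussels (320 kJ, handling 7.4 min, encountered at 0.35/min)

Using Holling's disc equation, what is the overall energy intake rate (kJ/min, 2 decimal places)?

69.82 kJ/min

Energy encountered per unit search time: 0.25×600 + 0.35×320 = 262 kJ/min.
Handling time per unit search time: 0.25×0.65 + 0.35×7.4 = 2.752.
Rate = 262/(1 + 2.752) = 69.82 kJ/min.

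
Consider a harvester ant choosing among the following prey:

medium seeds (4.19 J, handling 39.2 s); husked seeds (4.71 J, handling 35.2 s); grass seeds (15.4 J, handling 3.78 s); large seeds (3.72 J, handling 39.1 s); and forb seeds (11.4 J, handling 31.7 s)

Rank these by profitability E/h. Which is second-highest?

In descending order of E/h:
grass seeds: 15.4/3.78 = 4.07 J/s
forb seeds: 11.4/31.7 = 0.36 J/s
husked seeds: 4.71/35.2 = 0.134 J/s
medium seeds: 4.19/39.2 = 0.107 J/s
large seeds: 3.72/39.1 = 0.0951 J/s

forb seeds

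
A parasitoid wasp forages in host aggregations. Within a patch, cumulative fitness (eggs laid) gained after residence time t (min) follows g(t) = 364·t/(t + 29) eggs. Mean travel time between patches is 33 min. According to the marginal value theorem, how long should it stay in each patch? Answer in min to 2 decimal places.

30.94 min

Optimal t* satisfies g'(t*) = g(t*)/(T + t*).
g'(t) = 364·29/(t + 29)². Setting 364·29/(t+29)² = 364t/[(t+29)(33+t)] gives 29(33+t) = t(t+29), so t² = 29×33 = 957.
t* = √957 = 30.94 min.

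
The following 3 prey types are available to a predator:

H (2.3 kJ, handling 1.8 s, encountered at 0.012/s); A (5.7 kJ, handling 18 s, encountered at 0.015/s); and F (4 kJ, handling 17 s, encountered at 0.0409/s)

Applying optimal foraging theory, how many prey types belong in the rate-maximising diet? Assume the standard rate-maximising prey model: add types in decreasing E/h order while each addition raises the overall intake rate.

3

Rank by E/h (kJ/s): H 1.28, A 0.317, F 0.235. Include each in turn until the next type's E/h falls below the running intake rate.
Rate on top 1: 0.02702. A: 0.317 > 0.02702 → include.
Rate on top 2: 0.08757. F: 0.235 > 0.08757 → include.
Optimal diet: H, A, F — 3 of 3 types.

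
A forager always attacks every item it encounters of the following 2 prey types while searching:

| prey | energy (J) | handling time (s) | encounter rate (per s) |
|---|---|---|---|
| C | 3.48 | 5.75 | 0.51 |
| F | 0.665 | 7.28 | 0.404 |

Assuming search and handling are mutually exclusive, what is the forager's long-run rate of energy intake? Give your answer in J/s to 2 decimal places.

0.30 J/s

Energy encountered per unit search time: 0.51×3.48 + 0.404×0.665 = 2.043 J/s.
Handling time per unit search time: 0.51×5.75 + 0.404×7.28 = 5.874.
Rate = 2.043/(1 + 5.874) = 0.2973 J/s.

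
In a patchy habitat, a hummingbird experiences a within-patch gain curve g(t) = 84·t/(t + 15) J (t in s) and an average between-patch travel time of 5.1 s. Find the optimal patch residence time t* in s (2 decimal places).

Optimal t* satisfies g'(t*) = g(t*)/(T + t*).
g'(t) = 84·15/(t + 15)². Setting 84·15/(t+15)² = 84t/[(t+15)(5.1+t)] gives 15(5.1+t) = t(t+15), so t² = 15×5.1 = 76.5.
t* = √76.5 = 8.746 s.

8.75 s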